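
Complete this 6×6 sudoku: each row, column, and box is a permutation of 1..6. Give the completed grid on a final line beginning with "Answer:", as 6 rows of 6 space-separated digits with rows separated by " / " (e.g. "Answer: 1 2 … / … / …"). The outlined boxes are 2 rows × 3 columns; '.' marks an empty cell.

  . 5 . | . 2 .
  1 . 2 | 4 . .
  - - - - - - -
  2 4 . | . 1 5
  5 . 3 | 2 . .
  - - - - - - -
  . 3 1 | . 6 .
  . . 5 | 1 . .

Step 1. [r2c2∈{6}] r2c2 has the single candidate 6. So r2c2=6.
Step 2. [r2c6∈{3}] only 3 remains possible at r2c6. So r2c6=3.
Step 3. [r4c6∈{4,6}] 6 has one home in row 4: r4c6 ⇒ r4c6=6.
Step 4. [r5c1∈{4}] r5c1 is down to just 4. So r5c1=4.
Step 5. [r6c6∈{2,4}] in col 6, 4 fits only at r6c6. So r6c6=4.
Step 6. [r3c4∈{3}] only 3 remains possible at r3c4. So r3c4=3.
Step 7. [r2c5∈{5}] only 5 remains possible at r2c5. So r2c5=5.
Step 8. [r1c6∈{1}] r1c6 has the single candidate 1 ⇒ r1c6=1.
Step 9. [r1c3∈{4}] only 4 remains possible at r1c3. So r1c3=4.
Step 10. [r4c2∈{1}] nothing but 1 survives at r4c2, so r4c2=1.
Step 11. [r3c3∈{6}] r3c3 has the single candidate 6, so r3c3=6.
Step 12. [r4c5∈{4}] only 4 remains possible at r4c5, so r4c5=4.
Step 13. [r6c1∈{6}] r6c1 has the single candidate 6. So r6c1=6.
Step 14. [r1c4∈{6}] only 6 remains possible at r1c4, so r1c4=6.
Step 15. [r5c6∈{2}] r5c6 is down to just 2 ⇒ r5c6=2.
Step 16. [r1c1∈{3}] r1c1 is down to just 3. So r1c1=3.
Step 17. [r6c2∈{2}] r6c2 has the single candidate 2 ⇒ r6c2=2.
Step 18. [r6c5∈{3}] r6c5's peers cover all but 3. So r6c5=3.
Step 19. [r5c4∈{5}] r5c4 is down to just 5, so r5c4=5.

Answer: 3 5 4 6 2 1 / 1 6 2 4 5 3 / 2 4 6 3 1 5 / 5 1 3 2 4 6 / 4 3 1 5 6 2 / 6 2 5 1 3 4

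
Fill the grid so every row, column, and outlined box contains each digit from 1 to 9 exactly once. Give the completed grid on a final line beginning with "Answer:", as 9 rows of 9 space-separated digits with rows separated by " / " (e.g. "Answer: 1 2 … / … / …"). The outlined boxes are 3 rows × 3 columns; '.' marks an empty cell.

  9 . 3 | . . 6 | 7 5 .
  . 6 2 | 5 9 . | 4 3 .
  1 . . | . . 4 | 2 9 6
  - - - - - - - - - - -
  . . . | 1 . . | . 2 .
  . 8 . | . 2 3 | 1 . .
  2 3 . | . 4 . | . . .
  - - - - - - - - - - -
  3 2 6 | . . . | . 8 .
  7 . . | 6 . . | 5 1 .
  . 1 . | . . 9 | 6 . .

Step 1. [r2c6∈{1,7,8}] r2c6 is the only open cell in row 2 admitting 7, so r2c6=7.
Step 2. [r4c5∈{5,6,7,8}] in col 5, 6 fits only at r4c5, so r4c5=6.
Step 3. [r7c7∈{9}] r7c7 is down to just 9. So r7c7=9.
Step 4. [r6c7∈{8}] only 8 remains possible at r6c7. So r6c7=8.
Step 5. [r6c6∈{5}] r6c6 has the single candidate 5. So r6c6=5.
Step 6. [r7c5∈{1,5,7}] in row 7, 5 fits only at r7c5, so r7c5=5.
Step 7. [r9c5∈{3,7,8}] in col 5, 7 fits only at r9c5 ⇒ r9c5=7.
Step 8. [r9c8∈{4}] only 4 remains possible at r9c8 ⇒ r9c8=4.
Step 9. [r5c1∈{4,5,6}] 6 has one home in col 1: r5c1. So r5c1=6.
Step 10. [r5c8∈{7}] r5c8 is down to just 7 ⇒ r5c8=7.
Step 11. [r4c1∈{4,5}] in col 1, 4 fits only at r4c1 ⇒ r4c1=4.
Step 12. [r6c9∈{9}] r6c9 has the single candidate 9 ⇒ r6c9=9.
Step 13. [r8c6∈{2,8}] r8c6 is the only open cell in col 6 admitting 2. So r8c6=2.
Step 14. [r2c1∈{8}] only 8 remains possible at r2c1. So r2c1=8.
Step 15. [r1c9∈{1,8}] col 9 places 8 nowhere but r1c9, so r1c9=8.
Step 16. [r8c9∈{3}] nothing but 3 survives at r8c9 ⇒ r8c9=3.
Step 17. [r8c3∈{4,8,9}] across col 3, 4 lands solely at r8c3 ⇒ r8c3=4.
Step 18. [r4c9∈{5}] r4c9's peers cover all but 5. So r4c9=5.
Step 19. [r5c3∈{5,9}] 5 has one home in row 5: r5c3. So r5c3=5.
Step 20. [r3c3∈{7}] r3c3 is down to just 7. So r3c3=7.
Step 21. [r9c4∈{3,8}] in row 9, 3 fits only at r9c4, so r9c4=3.
Step 22. [r4c2∈{7,9}] 7 has one home in row 4: r4c2 ⇒ r4c2=7.
Step 23. [r3c4∈{8}] r3c4 has the single candidate 8 ⇒ r3c4=8.
Step 24. [r7c6∈{1}] r7c6 has the single candidate 1, so r7c6=1.
Step 25. [r9c3∈{8}] r9c3 is down to just 8 ⇒ r9c3=8.
Step 26. [r9c9∈{2}] r9c9 has the single candidate 2 ⇒ r9c9=2.
Step 27. [r4c3∈{9}] r4c3 has the single candidate 9, so r4c3=9.
Step 28. [r6c3∈{1}] r6c3 has the single candidate 1 ⇒ r6c3=1.
Step 29. [r8c5∈{8}] r8c5 has the single candidate 8. So r8c5=8.
Step 30. [r7c4∈{4}] r7c4's peers cover all but 4 ⇒ r7c4=4.
Step 31. [r2c9∈{1}] nothing but 1 survives at r2c9 ⇒ r2c9=1.
Step 32. [r9c1∈{5}] only 5 remains possible at r9c1 ⇒ r9c1=5.
Step 33. [r7c9∈{7}] nothing but 7 survives at r7c9. So r7c9=7.
Step 34. [r6c4∈{7}] r6c4 has the single candidate 7, so r6c4=7.
Step 35. [r3c5∈{3}] nothing but 3 survives at r3c5. So r3c5=3.
Step 36. [r3c2∈{5}] r3c2's peers cover all but 5. So r3c2=5.
Step 37. [r5c9∈{4}] only 4 remains possible at r5c9. So r5c9=4.
Step 38. [r4c6∈{8}] r4c6 is down to just 8, so r4c6=8.
Step 39. [r4c7∈{3}] nothing but 3 survives at r4c7, so r4c7=3.
Step 40. [r1c4∈{2}] r1c4 is down to just 2. So r1c4=2.
Step 41. [r8c2∈{9}] r8c2 has the single candidate 9 ⇒ r8c2=9.
Step 42. [r1c2∈{4}] r1c2 is down to just 4 ⇒ r1c2=4.
Step 43. [r5c4∈{9}] r5c4 is down to just 9 ⇒ r5c4=9.
Step 44. [r1c5∈{1}] nothing but 1 survives at r1c5. So r1c5=1.
Step 45. [r6c8∈{6}] only 6 remains possible at r6c8, so r6c8=6.

Answer: 9 4 3 2 1 6 7 5 8 / 8 6 2 5 9 7 4 3 1 / 1 5 7 8 3 4 2 9 6 / 4 7 9 1 6 8 3 2 5 / 6 8 5 9 2 3 1 7 4 / 2 3 1 7 4 5 8 6 9 / 3 2 6 4 5 1 9 8 7 / 7 9 4 6 8 2 5 1 3 / 5 1 8 3 7 9 6 4 2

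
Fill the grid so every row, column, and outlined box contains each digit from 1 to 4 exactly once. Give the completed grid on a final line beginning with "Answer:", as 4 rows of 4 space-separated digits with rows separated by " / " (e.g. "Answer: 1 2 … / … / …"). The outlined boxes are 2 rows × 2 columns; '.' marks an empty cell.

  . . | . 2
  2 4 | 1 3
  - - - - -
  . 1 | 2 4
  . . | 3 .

Step 1. [r3c1∈{3}] only 3 remains possible at r3c1, so r3c1=3.
Step 2. [r1c2∈{3}] r1c2 has the single candidate 3. So r1c2=3.
Step 3. [r1c3∈{4}] r1c3 has the single candidate 4 ⇒ r1c3=4.
Step 4. [r4c4∈{1}] nothing but 1 survives at r4c4. So r4c4=1.
Step 5. [r4c1∈{4}] r4c1 has the single candidate 4 ⇒ r4c1=4.
Step 6. [r1c1∈{1}] r1c1 is down to just 1 ⇒ r1c1=1.
Step 7. [r4c2∈{2}] nothing but 2 survives at r4c2. So r4c2=2.

Answer: 1 3 4 2 / 2 4 1 3 / 3 1 2 4 / 4 2 3 1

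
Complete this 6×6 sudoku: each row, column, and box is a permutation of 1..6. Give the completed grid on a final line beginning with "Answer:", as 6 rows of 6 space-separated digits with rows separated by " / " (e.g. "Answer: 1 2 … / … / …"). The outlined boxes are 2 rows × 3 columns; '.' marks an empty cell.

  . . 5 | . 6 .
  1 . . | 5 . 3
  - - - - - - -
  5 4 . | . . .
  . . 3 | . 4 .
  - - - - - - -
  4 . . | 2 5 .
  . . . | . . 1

Step 1. [r5c6∈{6}] r5c6 has the single candidate 6. So r5c6=6.
Step 2. [r3c5∈{1,2,3}] in col 5, 1 fits only at r3c5. So r3c5=1.
Step 3. [r5c2∈{1,3}] across row 5, 3 lands solely at r5c2 ⇒ r5c2=3.
Step 4. [r1c2∈{2}] only 2 remains possible at r1c2 ⇒ r1c2=2.
Step 5. [r2c2∈{6}] r2c2 has the single candidate 6. So r2c2=6.
Step 6. [r3c4∈{3,6}] in row 3, 3 fits only at r3c4 ⇒ r3c4=3.
Step 7. [r3c3∈{2,6}] across row 3, 6 lands solely at r3c3. So r3c3=6.
Step 8. [r4c1∈{2}] nothing but 2 survives at r4c1, so r4c1=2.
Step 9. [r1c4∈{1,4}] r1c4 is the only open cell in row 1 admitting 1. So r1c4=1.
Step 10. [r4c6∈{5}] nothing but 5 survives at r4c6, so r4c6=5.
Step 11. [r1c6∈{4}] r1c6 has the single candidate 4, so r1c6=4.
Step 12. [r1c1∈{3}] r1c1 is down to just 3, so r1c1=3.
Step 13. [r2c3∈{4}] only 4 remains possible at r2c3. So r2c3=4.
Step 14. [r4c2∈{1}] nothing but 1 survives at r4c2, so r4c2=1.
Step 15. [r5c3∈{1}] r5c3 is down to just 1 ⇒ r5c3=1.
Step 16. [r4c4∈{6}] only 6 remains possible at r4c4, so r4c4=6.
Step 17. [r6c2∈{5}] nothing but 5 survives at r6c2, so r6c2=5.
Step 18. [r6c5∈{3}] nothing but 3 survives at r6c5. So r6c5=3.
Step 19. [r6c1∈{6}] only 6 remains possible at r6c1, so r6c1=6.
Step 20. [r2c5∈{2}] r2c5 has the single candidate 2, so r2c5=2.
Step 21. [r3c6∈{2}] r3c6 has the single candidate 2. So r3c6=2.
Step 22. [r6c4∈{4}] r6c4 is down to just 4, so r6c4=4.
Step 23. [r6c3∈{2}] nothing but 2 survives at r6c3, so r6c3=2.

Answer: 3 2 5 1 6 4 / 1 6 4 5 2 3 / 5 4 6 3 1 2 / 2 1 3 6 4 5 / 4 3 1 2 5 6 / 6 5 2 4 3 1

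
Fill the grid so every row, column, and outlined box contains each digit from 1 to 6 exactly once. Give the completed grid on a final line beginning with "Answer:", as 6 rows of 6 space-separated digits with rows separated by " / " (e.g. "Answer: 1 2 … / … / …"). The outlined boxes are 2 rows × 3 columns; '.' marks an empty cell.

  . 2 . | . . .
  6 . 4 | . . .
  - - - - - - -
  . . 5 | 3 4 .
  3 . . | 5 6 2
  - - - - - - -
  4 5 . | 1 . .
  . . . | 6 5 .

Step 1. [r5c6∈{3}] nothing but 3 survives at r5c6, so r5c6=3.
Step 2. [r4c3∈{1}] nothing but 1 survives at r4c3. So r4c3=1.
Step 3. [r1c6∈{1,4,5,6}] in row 1, 6 fits only at r1c6. So r1c6=6.
Step 4. [r1c3∈{3}] only 3 remains possible at r1c3. So r1c3=3.
Step 5. [r2c2∈{1}] nothing but 1 survives at r2c2, so r2c2=1.
Step 6. [r6c3∈{2}] only 2 remains possible at r6c3, so r6c3=2.
Step 7. [r2c5∈{2,3}] in row 2, 3 fits only at r2c5 ⇒ r2c5=3.
Step 8. [r1c1∈{5}] nothing but 5 survives at r1c1. So r1c1=5.
Step 9. [r2c4∈{2}] r2c4 is down to just 2, so r2c4=2.
Step 10. [r3c1∈{2}] r3c1 has the single candidate 2 ⇒ r3c1=2.
Step 11. [r2c6∈{5}] nothing but 5 survives at r2c6, so r2c6=5.
Step 12. [r5c3∈{6}] r5c3 has the single candidate 6 ⇒ r5c3=6.
Step 13. [r6c2∈{3}] r6c2 has the single candidate 3 ⇒ r6c2=3.
Step 14. [r5c5∈{2}] r5c5's peers cover all but 2. So r5c5=2.
Step 15. [r6c6∈{4}] r6c6's peers cover all but 4 ⇒ r6c6=4.
Step 16. [r4c2∈{4}] r4c2's peers cover all but 4, so r4c2=4.
Step 17. [r1c4∈{4}] nothing but 4 survives at r1c4, so r1c4=4.
Step 18. [r3c2∈{6}] r3c2 is down to just 6. So r3c2=6.
Step 19. [r3c6∈{1}] r3c6 has the single candidate 1. So r3c6=1.
Step 20. [r6c1∈{1}] r6c1 is down to just 1, so r6c1=1.
Step 21. [r1c5∈{1}] r1c5 is down to just 1 ⇒ r1c5=1.

Answer: 5 2 3 4 1 6 / 6 1 4 2 3 5 / 2 6 5 3 4 1 / 3 4 1 5 6 2 / 4 5 6 1 2 3 / 1 3 2 6 5 4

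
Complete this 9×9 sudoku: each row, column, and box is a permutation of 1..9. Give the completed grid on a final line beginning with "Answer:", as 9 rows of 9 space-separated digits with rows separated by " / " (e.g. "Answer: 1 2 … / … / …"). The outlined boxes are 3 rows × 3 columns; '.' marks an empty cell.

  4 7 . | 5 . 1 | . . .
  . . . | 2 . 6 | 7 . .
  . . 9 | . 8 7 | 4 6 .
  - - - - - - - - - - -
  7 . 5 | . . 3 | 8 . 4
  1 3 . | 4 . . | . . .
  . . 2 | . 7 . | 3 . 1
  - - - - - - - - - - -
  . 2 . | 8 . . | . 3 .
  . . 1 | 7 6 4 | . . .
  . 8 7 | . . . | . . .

Step 1. [r8c1∈{3,5,9}] row 8 places 3 nowhere but r8c1. So r8c1=3.
Step 2. [r2c8∈{1,5,8,9}] box 3 places 1 nowhere but r2c8, so r2c8=1.
Step 3. [r2c2∈{5}] r2c2's peers cover all but 5 ⇒ r2c2=5.
Step 4. [r8c2∈{9}] r8c2's peers cover all but 9. So r8c2=9.
Step 5. [r3c9∈{2,3,5}] 5 has one home in row 3: r3c9 ⇒ r3c9=5.
Step 6. [r6c1∈{6,8,9}] 9 has one home in col 1: r6c1. So r6c1=9.
Step 7. [r6c8∈{5}] r6c8's peers cover all but 5. So r6c8=5.
Step 8. [r5c3∈{6,8}] across box 4, 8 lands solely at r5c3, so r5c3=8.
Step 9. [r8c7∈{2,5}] row 8 places 5 nowhere but r8c7 ⇒ r8c7=5.
Step 10. [r5c8∈{2,7,9}] in col 8, 7 fits only at r5c8, so r5c8=7.
Step 11. [r2c3∈{3}] only 3 remains possible at r2c3. So r2c3=3.
Step 12. [r1c9∈{2,3,8,9}] in col 9, 3 fits only at r1c9, so r1c9=3.
Step 13. [r1c5∈{9}] only 9 remains possible at r1c5 ⇒ r1c5=9.
Step 14. [r9c5∈{1,2,3,5}] col 5 places 3 nowhere but r9c5. So r9c5=3.
Step 15. [r9c6∈{2,5,9}] in box 8, 2 fits only at r9c6, so r9c6=2.
Step 16. [r2c9∈{8,9}] r2c9 is the only open cell in row 2 admitting 9, so r2c9=9.
Step 17. [r9c9∈{6}] only 6 remains possible at r9c9. So r9c9=6.
Step 18. [r5c9∈{2}] r5c9 is down to just 2 ⇒ r5c9=2.
Step 19. [r4c8∈{9}] r4c8 is down to just 9 ⇒ r4c8=9.
Step 20. [r9c4∈{1,9}] 9 has one home in col 4: r9c4 ⇒ r9c4=9.
Step 21. [r7c6∈{5}] only 5 remains possible at r7c6, so r7c6=5.
Step 22. [r7c5∈{1}] r7c5 is down to just 1. So r7c5=1.
Step 23. [r8c8∈{2,8}] across row 8, 2 lands solely at r8c8, so r8c8=2.
Step 24. [r6c4∈{6}] nothing but 6 survives at r6c4, so r6c4=6.
Step 25. [r7c3∈{4,6}] row 7 places 4 nowhere but r7c3 ⇒ r7c3=4.
Step 26. [r7c1∈{6}] only 6 remains possible at r7c1, so r7c1=6.
Step 27. [r2c1∈{8}] r2c1 has the single candidate 8, so r2c1=8.
Step 28. [r3c4∈{3}] r3c4 has the single candidate 3, so r3c4=3.
Step 29. [r1c8∈{8}] r1c8's peers cover all but 8. So r1c8=8.
Step 30. [r7c9∈{7}] r7c9 has the single candidate 7, so r7c9=7.
Step 31. [r7c7∈{9}] r7c7's peers cover all but 9 ⇒ r7c7=9.
Step 32. [r3c2∈{1}] nothing but 1 survives at r3c2, so r3c2=1.
Step 33. [r1c7∈{2}] nothing but 2 survives at r1c7 ⇒ r1c7=2.
Step 34. [r5c7∈{6}] only 6 remains possible at r5c7, so r5c7=6.
Step 35. [r6c6∈{8}] nothing but 8 survives at r6c6, so r6c6=8.
Step 36. [r9c8∈{4}] r9c8 is down to just 4. So r9c8=4.
Step 37. [r4c5∈{2}] r4c5 is down to just 2. So r4c5=2.
Step 38. [r3c1∈{2}] only 2 remains possible at r3c1, so r3c1=2.
Step 39. [r9c1∈{5}] r9c1 is down to just 5. So r9c1=5.
Step 40. [r5c6∈{9}] r5c6 has the single candidate 9. So r5c6=9.
Step 41. [r8c9∈{8}] nothing but 8 survives at r8c9, so r8c9=8.
Step 42. [r4c2∈{6}] r4c2 is down to just 6, so r4c2=6.
Step 43. [r1c3∈{6}] nothing but 6 survives at r1c3. So r1c3=6.
Step 44. [r9c7∈{1}] r9c7's peers cover all but 1 ⇒ r9c7=1.
Step 45. [r2c5∈{4}] r2c5's peers cover all but 4. So r2c5=4.
Step 46. [r4c4∈{1}] only 1 remains possible at r4c4 ⇒ r4c4=1.
Step 47. [r5c5∈{5}] only 5 remains possible at r5c5. So r5c5=5.
Step 48. [r6c2∈{4}] r6c2 is down to just 4 ⇒ r6c2=4.

Answer: 4 7 6 5 9 1 2 8 3 / 8 5 3 2 4 6 7 1 9 / 2 1 9 3 8 7 4 6 5 / 7 6 5 1 2 3 8 9 4 / 1 3 8 4 5 9 6 7 2 / 9 4 2 6 7 8 3 5 1 / 6 2 4 8 1 5 9 3 7 / 3 9 1 7 6 4 5 2 8 / 5 8 7 9 3 2 1 4 6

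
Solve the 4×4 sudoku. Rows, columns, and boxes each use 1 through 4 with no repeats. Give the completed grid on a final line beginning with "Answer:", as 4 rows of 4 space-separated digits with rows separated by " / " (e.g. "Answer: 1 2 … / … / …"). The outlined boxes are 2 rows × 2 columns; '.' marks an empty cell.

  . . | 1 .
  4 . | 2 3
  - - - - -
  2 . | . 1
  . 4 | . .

Step 1. [r3c2∈{3}] only 3 remains possible at r3c2, so r3c2=3.
Step 2. [r4c3∈{3}] nothing but 3 survives at r4c3, so r4c3=3.
Step 3. [r3c3∈{4}] r3c3 has the single candidate 4, so r3c3=4.
Step 4. [r1c2∈{2}] r1c2's peers cover all but 2. So r1c2=2.
Step 5. [r4c1∈{1}] r4c1 is down to just 1, so r4c1=1.
Step 6. [r2c2∈{1}] r2c2 has the single candidate 1. So r2c2=1.
Step 7. [r4c4∈{2}] nothing but 2 survives at r4c4, so r4c4=2.
Step 8. [r1c1∈{3}] only 3 remains possible at r1c1, so r1c1=3.
Step 9. [r1c4∈{4}] r1c4's peers cover all but 4 ⇒ r1c4=4.

Answer: 3 2 1 4 / 4 1 2 3 / 2 3 4 1 / 1 4 3 2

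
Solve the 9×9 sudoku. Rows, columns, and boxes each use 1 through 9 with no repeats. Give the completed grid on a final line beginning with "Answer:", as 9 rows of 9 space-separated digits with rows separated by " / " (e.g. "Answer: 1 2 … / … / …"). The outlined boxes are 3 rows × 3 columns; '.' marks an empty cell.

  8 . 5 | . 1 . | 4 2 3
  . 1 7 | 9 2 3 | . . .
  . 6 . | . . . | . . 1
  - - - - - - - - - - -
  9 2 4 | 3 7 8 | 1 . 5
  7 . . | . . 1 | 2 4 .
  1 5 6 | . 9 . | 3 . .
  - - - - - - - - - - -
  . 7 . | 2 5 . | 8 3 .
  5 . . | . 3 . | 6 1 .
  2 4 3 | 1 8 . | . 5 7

Step 1. [r3c7∈{5,7,9}] 7 has one home in col 7: r3c7, so r3c7=7.
Step 2. [r5c9∈{6,8,9}] r5c9 is the only open cell in row 5 admitting 9. So r5c9=9.
Step 3. [r3c5∈{4}] r3c5's peers cover all but 4 ⇒ r3c5=4.
Step 4. [r9c6∈{6,9}] across row 9, 6 lands solely at r9c6. So r9c6=6.
Step 5. [r5c4∈{5,6}] row 5 places 5 nowhere but r5c4. So r5c4=5.
Step 6. [r1c2∈{9}] nothing but 9 survives at r1c2 ⇒ r1c2=9.
Step 7. [r1c6∈{7}] r1c6 is down to just 7 ⇒ r1c6=7.
Step 8. [r6c4∈{4}] r6c4 has the single candidate 4 ⇒ r6c4=4.
Step 9. [r8c2∈{8}] r8c2's peers cover all but 8 ⇒ r8c2=8.
Step 10. [r7c9∈{4}] r7c9 has the single candidate 4, so r7c9=4.
Step 11. [r6c9∈{8}] r6c9 has the single candidate 8, so r6c9=8.
Step 12. [r8c3∈{9}] r8c3's peers cover all but 9, so r8c3=9.
Step 13. [r2c8∈{6,8}] 8 has one home in row 2: r2c8 ⇒ r2c8=8.
Step 14. [r1c4∈{6}] r1c4 has the single candidate 6 ⇒ r1c4=6.
Step 15. [r5c5∈{6}] nothing but 6 survives at r5c5 ⇒ r5c5=6.
Step 16. [r2c7∈{5}] nothing but 5 survives at r2c7. So r2c7=5.
Step 17. [r2c9∈{6}] only 6 remains possible at r2c9 ⇒ r2c9=6.
Step 18. [r3c1∈{3}] r3c1 is down to just 3. So r3c1=3.
Step 19. [r6c8∈{7}] r6c8's peers cover all but 7, so r6c8=7.
Step 20. [r3c6∈{5}] r3c6 is down to just 5, so r3c6=5.
Step 21. [r5c3∈{8}] r5c3 has the single candidate 8. So r5c3=8.
Step 22. [r4c8∈{6}] r4c8's peers cover all but 6 ⇒ r4c8=6.
Step 23. [r8c9∈{2}] r8c9 has the single candidate 2. So r8c9=2.
Step 24. [r7c1∈{6}] only 6 remains possible at r7c1, so r7c1=6.
Step 25. [r2c1∈{4}] r2c1 has the single candidate 4 ⇒ r2c1=4.
Step 26. [r9c7∈{9}] r9c7 has the single candidate 9, so r9c7=9.
Step 27. [r3c8∈{9}] r3c8 has the single candidate 9, so r3c8=9.
Step 28. [r3c3∈{2}] r3c3 has the single candidate 2, so r3c3=2.
Step 29. [r8c4∈{7}] nothing but 7 survives at r8c4 ⇒ r8c4=7.
Step 30. [r6c6∈{2}] nothing but 2 survives at r6c6. So r6c6=2.
Step 31. [r7c6∈{9}] only 9 remains possible at r7c6, so r7c6=9.
Step 32. [r5c2∈{3}] nothing but 3 survives at r5c2. So r5c2=3.
Step 33. [r3c4∈{8}] r3c4 has the single candidate 8, so r3c4=8.
Step 34. [r7c3∈{1}] r7c3 has the single candidate 1 ⇒ r7c3=1.
Step 35. [r8c6∈{4}] r8c6 has the single candidate 4, so r8c6=4.

Answer: 8 9 5 6 1 7 4 2 3 / 4 1 7 9 2 3 5 8 6 / 3 6 2 8 4 5 7 9 1 / 9 2 4 3 7 8 1 6 5 / 7 3 8 5 6 1 2 4 9 / 1 5 6 4 9 2 3 7 8 / 6 7 1 2 5 9 8 3 4 / 5 8 9 7 3 4 6 1 2 / 2 4 3 1 8 6 9 5 7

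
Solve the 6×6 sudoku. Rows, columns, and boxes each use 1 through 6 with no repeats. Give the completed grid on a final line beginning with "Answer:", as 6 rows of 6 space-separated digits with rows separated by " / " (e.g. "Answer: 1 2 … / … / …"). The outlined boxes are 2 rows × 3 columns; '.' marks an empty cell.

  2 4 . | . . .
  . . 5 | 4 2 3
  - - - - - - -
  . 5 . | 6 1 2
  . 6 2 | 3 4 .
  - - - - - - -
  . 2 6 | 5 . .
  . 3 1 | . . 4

Step 1. [r1c6∈{1,5,6}] across col 6, 6 lands solely at r1c6 ⇒ r1c6=6.
Step 2. [r3c1∈{3,4}] 3 has one home in col 1: r3c1 ⇒ r3c1=3.
Step 3. [r2c2∈{1}] nothing but 1 survives at r2c2 ⇒ r2c2=1.
Step 4. [r4c1∈{1}] r4c1's peers cover all but 1 ⇒ r4c1=1.
Step 5. [r5c5∈{3}] r5c5's peers cover all but 3. So r5c5=3.
Step 6. [r1c4∈{1}] r1c4 has the single candidate 1, so r1c4=1.
Step 7. [r6c4∈{2}] r6c4 is down to just 2 ⇒ r6c4=2.
Step 8. [r6c1∈{5}] only 5 remains possible at r6c1. So r6c1=5.
Step 9. [r3c3∈{4}] r3c3's peers cover all but 4, so r3c3=4.
Step 10. [r5c1∈{4}] nothing but 4 survives at r5c1 ⇒ r5c1=4.
Step 11. [r5c6∈{1}] nothing but 1 survives at r5c6, so r5c6=1.
Step 12. [r4c6∈{5}] r4c6 is down to just 5 ⇒ r4c6=5.
Step 13. [r1c3∈{3}] nothing but 3 survives at r1c3, so r1c3=3.
Step 14. [r1c5∈{5}] only 5 remains possible at r1c5, so r1c5=5.
Step 15. [r6c5∈{6}] r6c5's peers cover all but 6 ⇒ r6c5=6.
Step 16. [r2c1∈{6}] only 6 remains possible at r2c1 ⇒ r2c1=6.

Answer: 2 4 3 1 5 6 / 6 1 5 4 2 3 / 3 5 4 6 1 2 / 1 6 2 3 4 5 / 4 2 6 5 3 1 / 5 3 1 2 6 4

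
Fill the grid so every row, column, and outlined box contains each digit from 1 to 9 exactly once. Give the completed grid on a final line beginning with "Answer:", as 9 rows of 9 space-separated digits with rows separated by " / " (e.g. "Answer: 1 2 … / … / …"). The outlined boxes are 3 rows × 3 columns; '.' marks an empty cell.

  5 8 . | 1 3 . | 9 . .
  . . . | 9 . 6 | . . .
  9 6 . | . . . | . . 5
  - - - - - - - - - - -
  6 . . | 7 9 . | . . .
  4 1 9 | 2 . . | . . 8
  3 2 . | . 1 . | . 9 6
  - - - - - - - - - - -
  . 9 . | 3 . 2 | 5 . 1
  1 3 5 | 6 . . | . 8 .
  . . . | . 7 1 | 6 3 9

Step 1. [r2c2∈{4,7}] col 2 places 7 nowhere but r2c2 ⇒ r2c2=7.
Step 2. [r2c1∈{2}] nothing but 2 survives at r2c1, so r2c1=2.
Step 3. [r8c5∈{4}] only 4 remains possible at r8c5, so r8c5=4.
Step 4. [r1c3∈{4}] r1c3 is down to just 4. So r1c3=4.
Step 5. [r7c5∈{8}] only 8 remains possible at r7c5. So r7c5=8.
Step 6. [r2c7∈{1,3,4,8}] across row 2, 8 lands solely at r2c7. So r2c7=8.
Step 7. [r7c8∈{4,7}] r7c8 is the only open cell in row 7 admitting 4. So r7c8=4.
Step 8. [r2c8∈{1}] r2c8 is down to just 1. So r2c8=1.
Step 9. [r4c7∈{1,2,3,4}] in row 4, 1 fits only at r4c7. So r4c7=1.
Step 10. [r6c3∈{7,8}] across box 4, 7 lands solely at r6c3, so r6c3=7.
Step 11. [r6c7∈{4}] r6c7 is down to just 4, so r6c7=4.
Step 12. [r4c6∈{3,4,5,8}] r4c6 is the only open cell in row 4 admitting 4, so r4c6=4.
Step 13. [r1c6∈{7}] only 7 remains possible at r1c6. So r1c6=7.
Step 14. [r1c9∈{2}] r1c9 is down to just 2 ⇒ r1c9=2.
Step 15. [r4c9∈{3}] r4c9 is down to just 3, so r4c9=3.
Step 16. [r5c7∈{7}] r5c7 is down to just 7 ⇒ r5c7=7.
Step 17. [r5c8∈{5}] r5c8 is down to just 5, so r5c8=5.
Step 18. [r3c6∈{8}] nothing but 8 survives at r3c6 ⇒ r3c6=8.
Step 19. [r9c3∈{2,8}] r9c3 is the only open cell in row 9 admitting 2, so r9c3=2.
Step 20. [r6c6∈{5}] only 5 remains possible at r6c6 ⇒ r6c6=5.
Step 21. [r2c3∈{3}] r2c3 is down to just 3. So r2c3=3.
Step 22. [r1c8∈{6}] only 6 remains possible at r1c8. So r1c8=6.
Step 23. [r8c7∈{2}] r8c7's peers cover all but 2 ⇒ r8c7=2.
Step 24. [r8c9∈{7}] r8c9's peers cover all but 7 ⇒ r8c9=7.
Step 25. [r3c4∈{4}] r3c4 is down to just 4 ⇒ r3c4=4.
Step 26. [r3c3∈{1}] r3c3 is down to just 1. So r3c3=1.
Step 27. [r2c5∈{5}] only 5 remains possible at r2c5. So r2c5=5.
Step 28. [r4c8∈{2}] r4c8 is down to just 2, so r4c8=2.
Step 29. [r9c2∈{4}] nothing but 4 survives at r9c2. So r9c2=4.
Step 30. [r3c7∈{3}] r3c7 is down to just 3. So r3c7=3.
Step 31. [r4c3∈{8}] only 8 remains possible at r4c3. So r4c3=8.
Step 32. [r8c6∈{9}] r8c6 is down to just 9. So r8c6=9.
Step 33. [r7c3∈{6}] r7c3 has the single candidate 6 ⇒ r7c3=6.
Step 34. [r6c4∈{8}] r6c4's peers cover all but 8 ⇒ r6c4=8.
Step 35. [r9c1∈{8}] r9c1 is down to just 8 ⇒ r9c1=8.
Step 36. [r5c5∈{6}] r5c5's peers cover all but 6 ⇒ r5c5=6.
Step 37. [r2c9∈{4}] r2c9's peers cover all but 4, so r2c9=4.
Step 38. [r7c1∈{7}] r7c1's peers cover all but 7, so r7c1=7.
Step 39. [r5c6∈{3}] only 3 remains possible at r5c6, so r5c6=3.
Step 40. [r4c2∈{5}] r4c2 has the single candidate 5. So r4c2=5.
Step 41. [r9c4∈{5}] only 5 remains possible at r9c4, so r9c4=5.
Step 42. [r3c8∈{7}] only 7 remains possible at r3c8, so r3c8=7.
Step 43. [r3c5∈{2}] nothing but 2 survives at r3c5 ⇒ r3c5=2.

Answer: 5 8 4 1 3 7 9 6 2 / 2 7 3 9 5 6 8 1 4 / 9 6 1 4 2 8 3 7 5 / 6 5 8 7 9 4 1 2 3 / 4 1 9 2 6 3 7 5 8 / 3 2 7 8 1 5 4 9 6 / 7 9 6 3 8 2 5 4 1 / 1 3 5 6 4 9 2 8 7 / 8 4 2 5 7 1 6 3 9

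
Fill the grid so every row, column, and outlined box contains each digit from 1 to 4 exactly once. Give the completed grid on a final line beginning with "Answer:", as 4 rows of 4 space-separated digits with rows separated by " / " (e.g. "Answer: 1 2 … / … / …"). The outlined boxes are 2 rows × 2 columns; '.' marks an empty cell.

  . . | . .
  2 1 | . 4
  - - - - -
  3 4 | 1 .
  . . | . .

Step 1. [r3c4∈{2}] nothing but 2 survives at r3c4 ⇒ r3c4=2.
Step 2. [r2c3∈{3}] r2c3 is down to just 3 ⇒ r2c3=3.
Step 3. [r1c4∈{1}] r1c4 has the single candidate 1 ⇒ r1c4=1.
Step 4. [r4c3∈{4}] r4c3 is down to just 4 ⇒ r4c3=4.
Step 5. [r1c2∈{3}] r1c2 has the single candidate 3, so r1c2=3.
Step 6. [r4c2∈{2}] r4c2's peers cover all but 2, so r4c2=2.
Step 7. [r4c1∈{1}] only 1 remains possible at r4c1. So r4c1=1.
Step 8. [r4c4∈{3}] r4c4 has the single candidate 3, so r4c4=3.
Step 9. [r1c3∈{2}] r1c3's peers cover all but 2. So r1c3=2.
Step 10. [r1c1∈{4}] r1c1's peers cover all but 4, so r1c1=4.

Answer: 4 3 2 1 / 2 1 3 4 / 3 4 1 2 / 1 2 4 3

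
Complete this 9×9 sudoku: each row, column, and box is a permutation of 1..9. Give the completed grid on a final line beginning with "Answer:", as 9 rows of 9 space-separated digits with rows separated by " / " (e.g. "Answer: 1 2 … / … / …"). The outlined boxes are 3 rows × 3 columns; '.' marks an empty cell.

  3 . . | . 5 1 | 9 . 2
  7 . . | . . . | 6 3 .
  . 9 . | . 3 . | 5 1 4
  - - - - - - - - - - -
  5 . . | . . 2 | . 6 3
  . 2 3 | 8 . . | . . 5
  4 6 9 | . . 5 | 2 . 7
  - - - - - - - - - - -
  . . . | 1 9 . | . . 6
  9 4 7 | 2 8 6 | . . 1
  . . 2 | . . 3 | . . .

Step 1. [r1c2∈{8}] r1c2 is down to just 8, so r1c2=8.
Step 2. [r5c1∈{1}] only 1 remains possible at r5c1 ⇒ r5c1=1.
Step 3. [r5c7∈{4}] r5c7 is down to just 4. So r5c7=4.
Step 4. [r4c4∈{4,7,9}] r4c4 is the only open cell in row 4 admitting 9 ⇒ r4c4=9.
Step 5. [r2c4∈{4}] r2c4's peers cover all but 4 ⇒ r2c4=4.
Step 6. [r7c8∈{2,4,5,7,8}] 2 has one home in row 7: r7c8, so r7c8=2.
Step 7. [r9c8∈{4,5,7,8,9}] r9c8 is the only open cell in col 8 admitting 4, so r9c8=4.
Step 8. [r9c5∈{7}] r9c5's peers cover all but 7, so r9c5=7.
Step 9. [r9c7∈{8}] r9c7's peers cover all but 8 ⇒ r9c7=8.
Step 10. [r3c3∈{6}] r3c3 is down to just 6. So r3c3=6.
Step 11. [r3c4∈{7}] nothing but 7 survives at r3c4. So r3c4=7.
Step 12. [r7c2∈{3,5}] 3 has one home in col 2: r7c2 ⇒ r7c2=3.
Step 13. [r7c3∈{5,8}] 5 has one home in row 7: r7c3. So r7c3=5.
Step 14. [r4c7∈{1}] r4c7's peers cover all but 1, so r4c7=1.
Step 15. [r3c6∈{8}] only 8 remains possible at r3c6 ⇒ r3c6=8.
Step 16. [r2c2∈{1,5}] in row 2, 5 fits only at r2c2. So r2c2=5.
Step 17. [r3c1∈{2}] only 2 remains possible at r3c1. So r3c1=2.
Step 18. [r4c2∈{7}] only 7 remains possible at r4c2. So r4c2=7.
Step 19. [r2c5∈{2}] only 2 remains possible at r2c5, so r2c5=2.
Step 20. [r4c5∈{4}] r4c5 is down to just 4, so r4c5=4.
Step 21. [r9c4∈{5}] nothing but 5 survives at r9c4 ⇒ r9c4=5.
Step 22. [r1c3∈{4}] r1c3's peers cover all but 4 ⇒ r1c3=4.
Step 23. [r5c5∈{6}] r5c5's peers cover all but 6, so r5c5=6.
Step 24. [r6c5∈{1}] r6c5 has the single candidate 1. So r6c5=1.
Step 25. [r9c1∈{6}] r9c1 has the single candidate 6, so r9c1=6.
Step 26. [r7c6∈{4}] r7c6 has the single candidate 4, so r7c6=4.
Step 27. [r2c9∈{8}] r2c9's peers cover all but 8 ⇒ r2c9=8.
Step 28. [r4c3∈{8}] nothing but 8 survives at r4c3 ⇒ r4c3=8.
Step 29. [r7c7∈{7}] only 7 remains possible at r7c7 ⇒ r7c7=7.
Step 30. [r6c4∈{3}] r6c4 has the single candidate 3, so r6c4=3.
Step 31. [r2c6∈{9}] nothing but 9 survives at r2c6. So r2c6=9.
Step 32. [r5c8∈{9}] nothing but 9 survives at r5c8 ⇒ r5c8=9.
Step 33. [r5c6∈{7}] r5c6 has the single candidate 7. So r5c6=7.
Step 34. [r9c9∈{9}] r9c9 is down to just 9. So r9c9=9.
Step 35. [r1c4∈{6}] r1c4 has the single candidate 6. So r1c4=6.
Step 36. [r8c7∈{3}] nothing but 3 survives at r8c7, so r8c7=3.
Step 37. [r6c8∈{8}] r6c8 is down to just 8, so r6c8=8.
Step 38. [r8c8∈{5}] r8c8 is down to just 5 ⇒ r8c8=5.
Step 39. [r1c8∈{7}] r1c8 has the single candidate 7, so r1c8=7.
Step 40. [r2c3∈{1}] only 1 remains possible at r2c3 ⇒ r2c3=1.
Step 41. [r9c2∈{1}] r9c2's peers cover all but 1, so r9c2=1.
Step 42. [r7c1∈{8}] nothing but 8 survives at r7c1, so r7c1=8.

Answer: 3 8 4 6 5 1 9 7 2 / 7 5 1 4 2 9 6 3 8 / 2 9 6 7 3 8 5 1 4 / 5 7 8 9 4 2 1 6 3 / 1 2 3 8 6 7 4 9 5 / 4 6 9 3 1 5 2 8 7 / 8 3 5 1 9 4 7 2 6 / 9 4 7 2 8 6 3 5 1 / 6 1 2 5 7 3 8 4 9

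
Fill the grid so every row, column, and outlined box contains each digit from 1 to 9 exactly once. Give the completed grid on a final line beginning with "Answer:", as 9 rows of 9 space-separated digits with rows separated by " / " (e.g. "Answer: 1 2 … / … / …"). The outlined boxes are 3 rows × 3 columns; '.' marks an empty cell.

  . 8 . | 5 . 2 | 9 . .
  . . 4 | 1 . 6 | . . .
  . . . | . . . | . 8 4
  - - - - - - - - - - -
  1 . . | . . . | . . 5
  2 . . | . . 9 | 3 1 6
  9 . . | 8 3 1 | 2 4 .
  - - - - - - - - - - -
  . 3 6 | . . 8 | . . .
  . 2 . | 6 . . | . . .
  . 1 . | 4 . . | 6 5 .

Step 1. [r6c9∈{7}] r6c9 has the single candidate 7 ⇒ r6c9=7.
Step 2. [r5c4∈{7}] nothing but 7 survives at r5c4. So r5c4=7.
Step 3. [r8c6∈{3,5,7}] in col 6, 5 fits only at r8c6, so r8c6=5.
Step 4. [r3c3∈{1,2,3,5,7,9}] r3c3 is the only open cell in row 3 admitting 2, so r3c3=2.
Step 5. [r3c7∈{1,5,7}] r3c7 is the only open cell in row 3 admitting 1, so r3c7=1.
Step 6. [r1c9∈{3}] r1c9's peers cover all but 3 ⇒ r1c9=3.
Step 7. [r7c1∈{4,5,7}] row 7 places 5 nowhere but r7c1. So r7c1=5.
Step 8. [r3c2∈{5,6,7,9}] r3c2 is the only open cell in row 3 admitting 5, so r3c2=5.
Step 9. [r5c3∈{5,8}] 8 has one home in row 5: r5c3, so r5c3=8.
Step 10. [r8c1∈{4,7,8}] in col 1, 4 fits only at r8c1 ⇒ r8c1=4.
Step 11. [r2c9∈{2}] only 2 remains possible at r2c9, so r2c9=2.
Step 12. [r2c8∈{7}] r2c8 is down to just 7, so r2c8=7.
Step 13. [r9c5∈{2,7,9}] across row 9, 2 lands solely at r9c5. So r9c5=2.
Step 14. [r7c4∈{9}] nothing but 9 survives at r7c4. So r7c4=9.
Step 15. [r3c1∈{3,6,7}] across row 3, 6 lands solely at r3c1, so r3c1=6.
Step 16. [r4c2∈{4,6,7}] 7 has one home in col 2: r4c2, so r4c2=7.
Step 17. [r1c5∈{4,7}] row 1 places 4 nowhere but r1c5 ⇒ r1c5=4.
Step 18. [r7c9∈{1}] r7c9's peers cover all but 1, so r7c9=1.
Step 19. [r7c5∈{7}] only 7 remains possible at r7c5 ⇒ r7c5=7.
Step 20. [r8c7∈{7,8}] r8c7 is the only open cell in col 7 admitting 7 ⇒ r8c7=7.
Step 21. [r8c3∈{9}] r8c3 is down to just 9, so r8c3=9.
Step 22. [r1c1∈{7}] r1c1 is down to just 7. So r1c1=7.
Step 23. [r9c1∈{8}] nothing but 8 survives at r9c1 ⇒ r9c1=8.
Step 24. [r3c6∈{3,7}] across row 3, 7 lands solely at r3c6 ⇒ r3c6=7.
Step 25. [r2c5∈{8,9}] 8 has one home in row 2: r2c5, so r2c5=8.
Step 26. [r2c1∈{3}] nothing but 3 survives at r2c1 ⇒ r2c1=3.
Step 27. [r7c8∈{2}] r7c8 has the single candidate 2. So r7c8=2.
Step 28. [r8c5∈{1}] only 1 remains possible at r8c5, so r8c5=1.
Step 29. [r4c5∈{6}] r4c5's peers cover all but 6. So r4c5=6.
Step 30. [r1c8∈{6}] r1c8's peers cover all but 6, so r1c8=6.
Step 31. [r6c2∈{6}] only 6 remains possible at r6c2, so r6c2=6.
Step 32. [r4c4∈{2}] r4c4 has the single candidate 2 ⇒ r4c4=2.
Step 33. [r3c5∈{9}] r3c5 has the single candidate 9, so r3c5=9.
Step 34. [r8c8∈{3}] r8c8 is down to just 3, so r8c8=3.
Step 35. [r9c9∈{9}] r9c9 has the single candidate 9, so r9c9=9.
Step 36. [r4c3∈{3}] r4c3 has the single candidate 3. So r4c3=3.
Step 37. [r1c3∈{1}] nothing but 1 survives at r1c3 ⇒ r1c3=1.
Step 38. [r5c5∈{5}] r5c5's peers cover all but 5 ⇒ r5c5=5.
Step 39. [r2c2∈{9}] r2c2's peers cover all but 9, so r2c2=9.
Step 40. [r5c2∈{4}] r5c2 has the single candidate 4. So r5c2=4.
Step 41. [r6c3∈{5}] nothing but 5 survives at r6c3, so r6c3=5.
Step 42. [r7c7∈{4}] nothing but 4 survives at r7c7 ⇒ r7c7=4.
Step 43. [r2c7∈{5}] only 5 remains possible at r2c7 ⇒ r2c7=5.
Step 44. [r4c8∈{9}] nothing but 9 survives at r4c8 ⇒ r4c8=9.
Step 45. [r3c4∈{3}] only 3 remains possible at r3c4. So r3c4=3.
Step 46. [r4c7∈{8}] r4c7's peers cover all but 8, so r4c7=8.
Step 47. [r8c9∈{8}] r8c9's peers cover all but 8, so r8c9=8.
Step 48. [r4c6∈{4}] r4c6 has the single candidate 4. So r4c6=4.
Step 49. [r9c3∈{7}] r9c3 is down to just 7. So r9c3=7.
Step 50. [r9c6∈{3}] r9c6's peers cover all but 3 ⇒ r9c6=3.

Answer: 7 8 1 5 4 2 9 6 3 / 3 9 4 1 8 6 5 7 2 / 6 5 2 3 9 7 1 8 4 / 1 7 3 2 6 4 8 9 5 / 2 4 8 7 5 9 3 1 6 / 9 6 5 8 3 1 2 4 7 / 5 3 6 9 7 8 4 2 1 / 4 2 9 6 1 5 7 3 8 / 8 1 7 4 2 3 6 5 9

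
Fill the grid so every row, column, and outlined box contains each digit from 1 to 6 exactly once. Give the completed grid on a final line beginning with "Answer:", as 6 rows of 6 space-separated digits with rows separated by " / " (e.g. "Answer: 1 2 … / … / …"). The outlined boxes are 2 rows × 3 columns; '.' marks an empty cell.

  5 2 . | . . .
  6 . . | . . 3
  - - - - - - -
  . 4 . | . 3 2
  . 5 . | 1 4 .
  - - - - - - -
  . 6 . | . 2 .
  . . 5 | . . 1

Step 1. [r6c2∈{3}] r6c2's peers cover all but 3, so r6c2=3.
Step 2. [r4c6∈{6}] r4c6 has the single candidate 6 ⇒ r4c6=6.
Step 3. [r1c6∈{4}] nothing but 4 survives at r1c6 ⇒ r1c6=4.
Step 4. [r2c2∈{1}] r2c2 is down to just 1 ⇒ r2c2=1.
Step 5. [r6c1∈{2,4}] in row 6, 2 fits only at r6c1, so r6c1=2.
Step 6. [r5c1∈{1,4}] 4 has one home in col 1: r5c1. So r5c1=4.
Step 7. [r3c4∈{5}] nothing but 5 survives at r3c4 ⇒ r3c4=5.
Step 8. [r1c4∈{6}] only 6 remains possible at r1c4. So r1c4=6.
Step 9. [r5c3∈{1}] r5c3 has the single candidate 1, so r5c3=1.
Step 10. [r4c1∈{3}] r4c1 is down to just 3, so r4c1=3.
Step 11. [r5c4∈{3}] nothing but 3 survives at r5c4. So r5c4=3.
Step 12. [r1c5∈{1}] only 1 remains possible at r1c5, so r1c5=1.
Step 13. [r6c5∈{6}] r6c5's peers cover all but 6 ⇒ r6c5=6.
Step 14. [r3c1∈{1}] nothing but 1 survives at r3c1 ⇒ r3c1=1.
Step 15. [r3c3∈{6}] r3c3's peers cover all but 6, so r3c3=6.
Step 16. [r2c4∈{2}] r2c4 is down to just 2 ⇒ r2c4=2.
Step 17. [r6c4∈{4}] r6c4's peers cover all but 4 ⇒ r6c4=4.
Step 18. [r5c6∈{5}] r5c6 is down to just 5. So r5c6=5.
Step 19. [r4c3∈{2}] r4c3 has the single candidate 2, so r4c3=2.
Step 20. [r2c5∈{5}] only 5 remains possible at r2c5, so r2c5=5.
Step 21. [r1c3∈{3}] r1c3's peers cover all but 3 ⇒ r1c3=3.
Step 22. [r2c3∈{4}] r2c3's peers cover all but 4, so r2c3=4.

Answer: 5 2 3 6 1 4 / 6 1 4 2 5 3 / 1 4 6 5 3 2 / 3 5 2 1 4 6 / 4 6 1 3 2 5 / 2 3 5 4 6 1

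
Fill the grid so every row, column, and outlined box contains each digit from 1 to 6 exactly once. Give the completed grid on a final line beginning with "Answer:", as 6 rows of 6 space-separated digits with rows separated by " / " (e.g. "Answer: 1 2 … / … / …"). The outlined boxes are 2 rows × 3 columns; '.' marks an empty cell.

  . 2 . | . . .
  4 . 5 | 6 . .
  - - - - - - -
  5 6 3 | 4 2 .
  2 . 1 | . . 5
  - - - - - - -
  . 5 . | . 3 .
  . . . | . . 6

Step 1. [r2c5∈{1}] only 1 remains possible at r2c5. So r2c5=1.
Step 2. [r6c2∈{1,3,4}] col 2 places 1 nowhere but r6c2. So r6c2=1.
Step 3. [r1c1∈{1,3,6}] r1c1 is the only open cell in row 1 admitting 1, so r1c1=1.
Step 4. [r2c6∈{2,3}] 2 has one home in row 2: r2c6 ⇒ r2c6=2.
Step 5. [r5c4∈{1,2}] in col 4, 1 fits only at r5c4 ⇒ r5c4=1.
Step 6. [r5c3∈{2,4,6}] across row 5, 2 lands solely at r5c3. So r5c3=2.
Step 7. [r5c6∈{4}] r5c6 is down to just 4 ⇒ r5c6=4.
Step 8. [r6c5∈{5}] only 5 remains possible at r6c5 ⇒ r6c5=5.
Step 9. [r1c6∈{3}] nothing but 3 survives at r1c6, so r1c6=3.
Step 10. [r4c4∈{3}] nothing but 3 survives at r4c4. So r4c4=3.
Step 11. [r4c2∈{4}] r4c2's peers cover all but 4 ⇒ r4c2=4.
Step 12. [r6c1∈{3}] r6c1 is down to just 3. So r6c1=3.
Step 13. [r6c3∈{4}] r6c3 is down to just 4 ⇒ r6c3=4.
Step 14. [r5c1∈{6}] r5c1 has the single candidate 6, so r5c1=6.
Step 15. [r3c6∈{1}] r3c6's peers cover all but 1. So r3c6=1.
Step 16. [r4c5∈{6}] nothing but 6 survives at r4c5 ⇒ r4c5=6.
Step 17. [r2c2∈{3}] r2c2's peers cover all but 3 ⇒ r2c2=3.
Step 18. [r1c3∈{6}] only 6 remains possible at r1c3, so r1c3=6.
Step 19. [r1c4∈{5}] only 5 remains possible at r1c4, so r1c4=5.
Step 20. [r6c4∈{2}] nothing but 2 survives at r6c4. So r6c4=2.
Step 21. [r1c5∈{4}] only 4 remains possible at r1c5. So r1c5=4.

Answer: 1 2 6 5 4 3 / 4 3 5 6 1 2 / 5 6 3 4 2 1 / 2 4 1 3 6 5 / 6 5 2 1 3 4 / 3 1 4 2 5 6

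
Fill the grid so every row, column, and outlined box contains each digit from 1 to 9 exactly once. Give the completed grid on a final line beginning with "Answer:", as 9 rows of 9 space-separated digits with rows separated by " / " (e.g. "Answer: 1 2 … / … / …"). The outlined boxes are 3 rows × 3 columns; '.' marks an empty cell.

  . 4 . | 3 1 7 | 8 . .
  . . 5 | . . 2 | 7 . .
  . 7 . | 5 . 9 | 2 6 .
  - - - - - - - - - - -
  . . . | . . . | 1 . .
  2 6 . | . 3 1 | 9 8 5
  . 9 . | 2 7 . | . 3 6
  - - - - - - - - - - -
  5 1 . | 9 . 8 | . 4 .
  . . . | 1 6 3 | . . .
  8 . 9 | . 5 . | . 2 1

Step 1. [r5c4∈{4}] r5c4 is down to just 4. So r5c4=4.
Step 2. [r7c3∈{2,3,6,7}] in box 7, 6 fits only at r7c3, so r7c3=6.
Step 3. [r1c9∈{9}] r1c9 is down to just 9. So r1c9=9.
Step 4. [r6c3∈{1,4,8}] across row 6, 8 lands solely at r6c3. So r6c3=8.
Step 5. [r4c8∈{7}] nothing but 7 survives at r4c8, so r4c8=7.
Step 6. [r3c5∈{4,8}] 8 has one home in row 3: r3c5 ⇒ r3c5=8.
Step 7. [r6c1∈{1,4}] across row 6, 1 lands solely at r6c1. So r6c1=1.
Step 8. [r3c1∈{3}] nothing but 3 survives at r3c1 ⇒ r3c1=3.
Step 9. [r4c1∈{4}] r4c1 is down to just 4, so r4c1=4.
Step 10. [r2c9∈{3,4}] r2c9 is the only open cell in row 2 admitting 3, so r2c9=3.
Step 11. [r2c4∈{6}] r2c4 is down to just 6. So r2c4=6.
Step 12. [r4c2∈{3,5}] col 2 places 5 nowhere but r4c2. So r4c2=5.
Step 13. [r8c3∈{2,4,7}] in row 8, 4 fits only at r8c3, so r8c3=4.
Step 14. [r7c7∈{3}] nothing but 3 survives at r7c7, so r7c7=3.
Step 15. [r8c1∈{7}] r8c1 is down to just 7 ⇒ r8c1=7.
Step 16. [r8c7∈{5}] only 5 remains possible at r8c7, so r8c7=5.
Step 17. [r9c2∈{3}] only 3 remains possible at r9c2 ⇒ r9c2=3.
Step 18. [r7c5∈{2}] only 2 remains possible at r7c5, so r7c5=2.
Step 19. [r4c6∈{6}] r4c6's peers cover all but 6, so r4c6=6.
Step 20. [r7c9∈{7}] nothing but 7 survives at r7c9 ⇒ r7c9=7.
Step 21. [r2c8∈{1}] r2c8's peers cover all but 1, so r2c8=1.
Step 22. [r9c4∈{7}] nothing but 7 survives at r9c4. So r9c4=7.
Step 23. [r4c9∈{2}] r4c9's peers cover all but 2, so r4c9=2.
Step 24. [r5c3∈{7}] r5c3 is down to just 7, so r5c3=7.
Step 25. [r4c4∈{8}] r4c4 has the single candidate 8 ⇒ r4c4=8.
Step 26. [r6c7∈{4}] nothing but 4 survives at r6c7. So r6c7=4.
Step 27. [r1c8∈{5}] r1c8's peers cover all but 5 ⇒ r1c8=5.
Step 28. [r1c3∈{2}] nothing but 2 survives at r1c3 ⇒ r1c3=2.
Step 29. [r9c6∈{4}] nothing but 4 survives at r9c6. So r9c6=4.
Step 30. [r3c9∈{4}] nothing but 4 survives at r3c9. So r3c9=4.
Step 31. [r6c6∈{5}] r6c6's peers cover all but 5 ⇒ r6c6=5.
Step 32. [r8c9∈{8}] r8c9 is down to just 8 ⇒ r8c9=8.
Step 33. [r4c5∈{9}] nothing but 9 survives at r4c5. So r4c5=9.
Step 34. [r3c3∈{1}] r3c3's peers cover all but 1, so r3c3=1.
Step 35. [r8c8∈{9}] only 9 remains possible at r8c8. So r8c8=9.
Step 36. [r2c1∈{9}] r2c1 has the single candidate 9, so r2c1=9.
Step 37. [r1c1∈{6}] r1c1's peers cover all but 6 ⇒ r1c1=6.
Step 38. [r4c3∈{3}] only 3 remains possible at r4c3. So r4c3=3.
Step 39. [r2c5∈{4}] only 4 remains possible at r2c5, so r2c5=4.
Step 40. [r8c2∈{2}] r8c2's peers cover all but 2. So r8c2=2.
Step 41. [r2c2∈{8}] only 8 remains possible at r2c2. So r2c2=8.
Step 42. [r9c7∈{6}] nothing but 6 survives at r9c7, so r9c7=6.

Answer: 6 4 2 3 1 7 8 5 9 / 9 8 5 6 4 2 7 1 3 / 3 7 1 5 8 9 2 6 4 / 4 5 3 8 9 6 1 7 2 / 2 6 7 4 3 1 9 8 5 / 1 9 8 2 7 5 4 3 6 / 5 1 6 9 2 8 3 4 7 / 7 2 4 1 6 3 5 9 8 / 8 3 9 7 5 4 6 2 1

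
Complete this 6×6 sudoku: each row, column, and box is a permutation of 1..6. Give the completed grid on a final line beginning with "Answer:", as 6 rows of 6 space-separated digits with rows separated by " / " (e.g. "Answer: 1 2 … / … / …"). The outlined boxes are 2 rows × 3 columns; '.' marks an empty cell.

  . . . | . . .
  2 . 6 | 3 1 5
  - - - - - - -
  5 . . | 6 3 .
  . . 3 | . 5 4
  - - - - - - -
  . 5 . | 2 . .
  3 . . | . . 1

Step 1. [r1c4∈{4}] nothing but 4 survives at r1c4. So r1c4=4.
Step 2. [r5c1∈{1,4,6}] col 1 places 4 nowhere but r5c1. So r5c1=4.
Step 3. [r4c2∈{1,2,6}] in row 4, 2 fits only at r4c2 ⇒ r4c2=2.
Step 4. [r5c5∈{6}] only 6 remains possible at r5c5 ⇒ r5c5=6.
Step 5. [r1c1∈{1}] nothing but 1 survives at r1c1. So r1c1=1.
Step 6. [r3c3∈{1,4}] col 3 places 4 nowhere but r3c3. So r3c3=4.
Step 7. [r3c6∈{2}] r3c6 is down to just 2 ⇒ r3c6=2.
Step 8. [r2c2∈{4}] nothing but 4 survives at r2c2, so r2c2=4.
Step 9. [r1c6∈{6}] r1c6 is down to just 6, so r1c6=6.
Step 10. [r4c1∈{6}] r4c1's peers cover all but 6, so r4c1=6.
Step 11. [r3c2∈{1}] r3c2 has the single candidate 1 ⇒ r3c2=1.
Step 12. [r6c5∈{4}] nothing but 4 survives at r6c5. So r6c5=4.
Step 13. [r5c3∈{1}] nothing but 1 survives at r5c3 ⇒ r5c3=1.
Step 14. [r6c2∈{6}] r6c2's peers cover all but 6 ⇒ r6c2=6.
Step 15. [r5c6∈{3}] only 3 remains possible at r5c6. So r5c6=3.
Step 16. [r6c4∈{5}] nothing but 5 survives at r6c4. So r6c4=5.
Step 17. [r4c4∈{1}] nothing but 1 survives at r4c4, so r4c4=1.
Step 18. [r1c3∈{5}] r1c3's peers cover all but 5 ⇒ r1c3=5.
Step 19. [r1c5∈{2}] only 2 remains possible at r1c5. So r1c5=2.
Step 20. [r6c3∈{2}] only 2 remains possible at r6c3 ⇒ r6c3=2.
Step 21. [r1c2∈{3}] only 3 remains possible at r1c2, so r1c2=3.

Answer: 1 3 5 4 2 6 / 2 4 6 3 1 5 / 5 1 4 6 3 2 / 6 2 3 1 5 4 / 4 5 1 2 6 3 / 3 6 2 5 4 1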